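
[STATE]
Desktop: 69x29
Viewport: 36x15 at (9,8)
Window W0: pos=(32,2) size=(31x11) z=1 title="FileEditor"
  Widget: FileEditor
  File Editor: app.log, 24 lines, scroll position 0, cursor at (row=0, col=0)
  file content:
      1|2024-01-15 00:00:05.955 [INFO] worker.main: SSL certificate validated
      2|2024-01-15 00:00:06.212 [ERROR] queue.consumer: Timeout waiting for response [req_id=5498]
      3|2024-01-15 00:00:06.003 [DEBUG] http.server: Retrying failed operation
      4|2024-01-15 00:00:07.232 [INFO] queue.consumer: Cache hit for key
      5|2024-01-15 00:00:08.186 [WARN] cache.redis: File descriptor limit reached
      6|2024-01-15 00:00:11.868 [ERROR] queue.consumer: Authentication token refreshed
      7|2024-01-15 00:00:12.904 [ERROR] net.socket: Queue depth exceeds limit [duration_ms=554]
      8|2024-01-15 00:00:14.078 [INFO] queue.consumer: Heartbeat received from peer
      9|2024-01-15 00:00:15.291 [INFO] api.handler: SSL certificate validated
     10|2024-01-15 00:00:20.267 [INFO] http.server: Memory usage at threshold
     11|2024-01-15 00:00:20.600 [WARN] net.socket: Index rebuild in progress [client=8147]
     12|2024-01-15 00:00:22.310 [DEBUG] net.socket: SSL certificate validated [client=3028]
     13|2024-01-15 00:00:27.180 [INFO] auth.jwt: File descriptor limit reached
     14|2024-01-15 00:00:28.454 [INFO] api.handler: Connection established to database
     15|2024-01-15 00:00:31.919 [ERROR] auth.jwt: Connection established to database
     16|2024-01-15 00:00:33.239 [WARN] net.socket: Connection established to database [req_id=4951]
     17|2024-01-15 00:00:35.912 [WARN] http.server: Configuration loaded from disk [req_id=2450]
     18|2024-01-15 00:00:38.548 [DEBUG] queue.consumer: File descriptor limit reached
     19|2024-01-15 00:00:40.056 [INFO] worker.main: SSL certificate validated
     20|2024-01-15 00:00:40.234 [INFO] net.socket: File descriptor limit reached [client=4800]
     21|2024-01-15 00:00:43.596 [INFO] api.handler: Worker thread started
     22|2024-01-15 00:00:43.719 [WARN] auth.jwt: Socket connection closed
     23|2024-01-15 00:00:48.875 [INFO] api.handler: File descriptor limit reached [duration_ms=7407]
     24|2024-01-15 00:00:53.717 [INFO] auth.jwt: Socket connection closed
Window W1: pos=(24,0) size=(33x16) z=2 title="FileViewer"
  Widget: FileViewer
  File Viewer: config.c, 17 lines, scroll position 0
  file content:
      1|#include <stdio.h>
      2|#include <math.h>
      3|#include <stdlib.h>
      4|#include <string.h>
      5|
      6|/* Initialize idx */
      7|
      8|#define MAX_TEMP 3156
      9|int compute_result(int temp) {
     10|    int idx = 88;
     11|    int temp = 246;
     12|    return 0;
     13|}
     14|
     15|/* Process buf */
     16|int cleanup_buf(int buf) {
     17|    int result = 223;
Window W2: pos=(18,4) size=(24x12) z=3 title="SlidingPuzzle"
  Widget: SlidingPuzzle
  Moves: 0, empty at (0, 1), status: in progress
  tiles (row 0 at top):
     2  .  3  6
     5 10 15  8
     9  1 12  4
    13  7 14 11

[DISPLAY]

         ┃│  2 │    │  3 │  6 │ ┃ */
         ┃├────┼────┼────┼────┤ ┃   
         ┃│  5 │ 10 │ 15 │  8 │ ┃315
         ┃├────┼────┼────┼────┤ ┃t(i
         ┃│  9 │  1 │ 12 │  4 │ ┃   
         ┃├────┼────┼────┼────┤ ┃6; 
         ┃│ 13 │  7 │ 14 │ 11 │ ┃   
         ┗━━━━━━━━━━━━━━━━━━━━━━┛━━━
                                    
                                    
                                    
                                    
                                    
                                    
                                    


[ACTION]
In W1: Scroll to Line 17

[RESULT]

         ┃│  2 │    │  3 │  6 │ ┃6; 
         ┃├────┼────┼────┼────┤ ┃   
         ┃│  5 │ 10 │ 15 │  8 │ ┃   
         ┃├────┼────┼────┼────┤ ┃   
         ┃│  9 │  1 │ 12 │  4 │ ┃   
         ┃├────┼────┼────┼────┤ ┃nt 
         ┃│ 13 │  7 │ 14 │ 11 │ ┃223
         ┗━━━━━━━━━━━━━━━━━━━━━━┛━━━
                                    
                                    
                                    
                                    
                                    
                                    
                                    


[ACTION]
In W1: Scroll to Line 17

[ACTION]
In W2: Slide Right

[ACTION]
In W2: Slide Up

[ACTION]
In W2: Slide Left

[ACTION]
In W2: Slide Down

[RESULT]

         ┃│  5 │    │  3 │  6 │ ┃6; 
         ┃├────┼────┼────┼────┤ ┃   
         ┃│ 10 │  2 │ 15 │  8 │ ┃   
         ┃├────┼────┼────┼────┤ ┃   
         ┃│  9 │  1 │ 12 │  4 │ ┃   
         ┃├────┼────┼────┼────┤ ┃nt 
         ┃│ 13 │  7 │ 14 │ 11 │ ┃223
         ┗━━━━━━━━━━━━━━━━━━━━━━┛━━━
                                    
                                    
                                    
                                    
                                    
                                    
                                    


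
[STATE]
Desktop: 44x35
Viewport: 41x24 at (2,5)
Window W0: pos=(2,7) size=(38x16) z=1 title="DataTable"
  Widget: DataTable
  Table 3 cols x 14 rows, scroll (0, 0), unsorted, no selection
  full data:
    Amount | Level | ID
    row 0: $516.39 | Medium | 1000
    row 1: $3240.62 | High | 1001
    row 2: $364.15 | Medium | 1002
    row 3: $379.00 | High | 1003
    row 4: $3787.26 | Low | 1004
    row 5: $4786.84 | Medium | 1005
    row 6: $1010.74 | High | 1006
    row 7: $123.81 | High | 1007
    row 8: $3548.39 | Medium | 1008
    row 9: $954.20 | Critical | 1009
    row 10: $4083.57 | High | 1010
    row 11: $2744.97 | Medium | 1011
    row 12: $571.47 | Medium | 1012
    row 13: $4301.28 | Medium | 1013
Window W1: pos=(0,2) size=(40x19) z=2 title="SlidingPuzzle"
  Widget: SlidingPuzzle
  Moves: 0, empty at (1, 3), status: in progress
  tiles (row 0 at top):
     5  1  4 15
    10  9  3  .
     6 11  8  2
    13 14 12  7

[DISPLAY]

────┬────┬────┬────┐                 ┃   
  5 │  1 │  4 │ 15 │                 ┃   
────┼────┼────┼────┤                 ┃   
 10 │  9 │  3 │    │                 ┃   
────┼────┼────┼────┤                 ┃   
  6 │ 11 │  8 │  2 │                 ┃   
────┼────┼────┼────┤                 ┃   
 13 │ 14 │ 12 │  7 │                 ┃   
────┴────┴────┴────┘                 ┃   
oves: 0                              ┃   
                                     ┃   
                                     ┃   
                                     ┃   
                                     ┃   
                                     ┃   
━━━━━━━━━━━━━━━━━━━━━━━━━━━━━━━━━━━━━┛   
┃$954.20 │Critical│1009              ┃   
┗━━━━━━━━━━━━━━━━━━━━━━━━━━━━━━━━━━━━┛   
                                         
                                         
                                         
                                         
                                         
                                         


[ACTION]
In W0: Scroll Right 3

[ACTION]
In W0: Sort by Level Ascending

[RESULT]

────┬────┬────┬────┐                 ┃   
  5 │  1 │  4 │ 15 │                 ┃   
────┼────┼────┼────┤                 ┃   
 10 │  9 │  3 │    │                 ┃   
────┼────┼────┼────┤                 ┃   
  6 │ 11 │  8 │  2 │                 ┃   
────┼────┼────┼────┤                 ┃   
 13 │ 14 │ 12 │  7 │                 ┃   
────┴────┴────┴────┘                 ┃   
oves: 0                              ┃   
                                     ┃   
                                     ┃   
                                     ┃   
                                     ┃   
                                     ┃   
━━━━━━━━━━━━━━━━━━━━━━━━━━━━━━━━━━━━━┛   
┃$4786.84│Medium  │1005              ┃   
┗━━━━━━━━━━━━━━━━━━━━━━━━━━━━━━━━━━━━┛   
                                         
                                         
                                         
                                         
                                         
                                         


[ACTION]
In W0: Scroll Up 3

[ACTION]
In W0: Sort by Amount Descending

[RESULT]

────┬────┬────┬────┐                 ┃   
  5 │  1 │  4 │ 15 │                 ┃   
────┼────┼────┼────┤                 ┃   
 10 │  9 │  3 │    │                 ┃   
────┼────┼────┼────┤                 ┃   
  6 │ 11 │  8 │  2 │                 ┃   
────┼────┼────┼────┤                 ┃   
 13 │ 14 │ 12 │  7 │                 ┃   
────┴────┴────┴────┘                 ┃   
oves: 0                              ┃   
                                     ┃   
                                     ┃   
                                     ┃   
                                     ┃   
                                     ┃   
━━━━━━━━━━━━━━━━━━━━━━━━━━━━━━━━━━━━━┛   
┃$571.47 │Medium  │1012              ┃   
┗━━━━━━━━━━━━━━━━━━━━━━━━━━━━━━━━━━━━┛   
                                         
                                         
                                         
                                         
                                         
                                         


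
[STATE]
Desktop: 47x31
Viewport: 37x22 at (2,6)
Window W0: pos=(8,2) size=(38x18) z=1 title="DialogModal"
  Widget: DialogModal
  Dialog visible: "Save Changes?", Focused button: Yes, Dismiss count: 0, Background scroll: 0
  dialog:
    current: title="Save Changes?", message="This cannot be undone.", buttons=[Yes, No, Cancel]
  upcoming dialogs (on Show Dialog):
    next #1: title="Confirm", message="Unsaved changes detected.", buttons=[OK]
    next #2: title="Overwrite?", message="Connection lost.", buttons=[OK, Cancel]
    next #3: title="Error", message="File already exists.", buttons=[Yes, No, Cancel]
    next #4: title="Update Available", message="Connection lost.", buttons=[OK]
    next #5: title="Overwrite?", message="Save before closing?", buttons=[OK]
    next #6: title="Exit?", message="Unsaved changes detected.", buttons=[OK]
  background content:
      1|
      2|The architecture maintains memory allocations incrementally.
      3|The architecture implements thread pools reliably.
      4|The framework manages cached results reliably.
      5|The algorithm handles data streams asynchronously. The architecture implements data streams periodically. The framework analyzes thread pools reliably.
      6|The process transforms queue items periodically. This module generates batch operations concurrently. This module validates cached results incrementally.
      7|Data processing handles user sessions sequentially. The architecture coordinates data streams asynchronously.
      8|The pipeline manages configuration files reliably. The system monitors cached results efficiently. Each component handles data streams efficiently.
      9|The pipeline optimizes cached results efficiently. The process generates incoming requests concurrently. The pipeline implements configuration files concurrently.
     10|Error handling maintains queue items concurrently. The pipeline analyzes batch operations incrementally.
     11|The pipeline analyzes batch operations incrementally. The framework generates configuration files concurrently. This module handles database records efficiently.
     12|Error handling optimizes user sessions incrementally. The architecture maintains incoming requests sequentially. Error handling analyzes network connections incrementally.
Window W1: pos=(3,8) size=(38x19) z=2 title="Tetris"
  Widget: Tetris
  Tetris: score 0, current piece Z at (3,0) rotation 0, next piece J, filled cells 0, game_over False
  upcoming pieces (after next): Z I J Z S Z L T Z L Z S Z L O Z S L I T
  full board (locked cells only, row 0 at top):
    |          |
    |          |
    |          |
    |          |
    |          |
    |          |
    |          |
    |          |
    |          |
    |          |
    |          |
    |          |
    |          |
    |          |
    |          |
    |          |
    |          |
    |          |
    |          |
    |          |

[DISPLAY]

      ┃The architecture maintains mem
      ┃The architecture implements th
 ┏━━━━━━━━━━━━━━━━━━━━━━━━━━━━━━━━━━━
 ┃ Tetris                            
 ┠───────────────────────────────────
 ┃          │Next:                   
 ┃          │█                       
 ┃          │███                     
 ┃          │                        
 ┃          │                        
 ┃          │                        
 ┃          │Score:                  
 ┃          │0                       
 ┃          │                        
 ┃          │                        
 ┃          │                        
 ┃          │                        
 ┃          │                        
 ┃          │                        
 ┃          │                        
 ┗━━━━━━━━━━━━━━━━━━━━━━━━━━━━━━━━━━━
                                     


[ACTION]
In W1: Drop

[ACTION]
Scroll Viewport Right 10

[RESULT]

he architecture maintains memory al┃ 
he architecture implements thread p┃ 
━━━━━━━━━━━━━━━━━━━━━━━━━━━━━━┓ults┃ 
s                             ┃ms a┃ 
──────────────────────────────┨ms p┃ 
    │Next:                    ┃sion┃ 
    │█                        ┃on f┃ 
    │███                      ┃sult┃ 
    │                         ┃tems┃ 
    │                         ┃atio┃ 
    │                         ┃ssio┃ 
    │Score:                   ┃    ┃ 
    │0                        ┃    ┃ 
    │                         ┃━━━━┛ 
    │                         ┃      
    │                         ┃      
    │                         ┃      
    │                         ┃      
    │                         ┃      
    │                         ┃      
━━━━━━━━━━━━━━━━━━━━━━━━━━━━━━┛      
                                     


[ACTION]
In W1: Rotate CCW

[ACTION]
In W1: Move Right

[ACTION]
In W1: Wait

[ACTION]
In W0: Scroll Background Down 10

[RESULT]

rror handling optimizes user sessio┃ 
                                   ┃ 
━━━━━━━━━━━━━━━━━━━━━━━━━━━━━━┓    ┃ 
s                             ┃    ┃ 
──────────────────────────────┨    ┃ 
    │Next:                    ┃    ┃ 
    │█                        ┃    ┃ 
    │███                      ┃    ┃ 
    │                         ┃    ┃ 
    │                         ┃    ┃ 
    │                         ┃    ┃ 
    │Score:                   ┃    ┃ 
    │0                        ┃    ┃ 
    │                         ┃━━━━┛ 
    │                         ┃      
    │                         ┃      
    │                         ┃      
    │                         ┃      
    │                         ┃      
    │                         ┃      
━━━━━━━━━━━━━━━━━━━━━━━━━━━━━━┛      
                                     


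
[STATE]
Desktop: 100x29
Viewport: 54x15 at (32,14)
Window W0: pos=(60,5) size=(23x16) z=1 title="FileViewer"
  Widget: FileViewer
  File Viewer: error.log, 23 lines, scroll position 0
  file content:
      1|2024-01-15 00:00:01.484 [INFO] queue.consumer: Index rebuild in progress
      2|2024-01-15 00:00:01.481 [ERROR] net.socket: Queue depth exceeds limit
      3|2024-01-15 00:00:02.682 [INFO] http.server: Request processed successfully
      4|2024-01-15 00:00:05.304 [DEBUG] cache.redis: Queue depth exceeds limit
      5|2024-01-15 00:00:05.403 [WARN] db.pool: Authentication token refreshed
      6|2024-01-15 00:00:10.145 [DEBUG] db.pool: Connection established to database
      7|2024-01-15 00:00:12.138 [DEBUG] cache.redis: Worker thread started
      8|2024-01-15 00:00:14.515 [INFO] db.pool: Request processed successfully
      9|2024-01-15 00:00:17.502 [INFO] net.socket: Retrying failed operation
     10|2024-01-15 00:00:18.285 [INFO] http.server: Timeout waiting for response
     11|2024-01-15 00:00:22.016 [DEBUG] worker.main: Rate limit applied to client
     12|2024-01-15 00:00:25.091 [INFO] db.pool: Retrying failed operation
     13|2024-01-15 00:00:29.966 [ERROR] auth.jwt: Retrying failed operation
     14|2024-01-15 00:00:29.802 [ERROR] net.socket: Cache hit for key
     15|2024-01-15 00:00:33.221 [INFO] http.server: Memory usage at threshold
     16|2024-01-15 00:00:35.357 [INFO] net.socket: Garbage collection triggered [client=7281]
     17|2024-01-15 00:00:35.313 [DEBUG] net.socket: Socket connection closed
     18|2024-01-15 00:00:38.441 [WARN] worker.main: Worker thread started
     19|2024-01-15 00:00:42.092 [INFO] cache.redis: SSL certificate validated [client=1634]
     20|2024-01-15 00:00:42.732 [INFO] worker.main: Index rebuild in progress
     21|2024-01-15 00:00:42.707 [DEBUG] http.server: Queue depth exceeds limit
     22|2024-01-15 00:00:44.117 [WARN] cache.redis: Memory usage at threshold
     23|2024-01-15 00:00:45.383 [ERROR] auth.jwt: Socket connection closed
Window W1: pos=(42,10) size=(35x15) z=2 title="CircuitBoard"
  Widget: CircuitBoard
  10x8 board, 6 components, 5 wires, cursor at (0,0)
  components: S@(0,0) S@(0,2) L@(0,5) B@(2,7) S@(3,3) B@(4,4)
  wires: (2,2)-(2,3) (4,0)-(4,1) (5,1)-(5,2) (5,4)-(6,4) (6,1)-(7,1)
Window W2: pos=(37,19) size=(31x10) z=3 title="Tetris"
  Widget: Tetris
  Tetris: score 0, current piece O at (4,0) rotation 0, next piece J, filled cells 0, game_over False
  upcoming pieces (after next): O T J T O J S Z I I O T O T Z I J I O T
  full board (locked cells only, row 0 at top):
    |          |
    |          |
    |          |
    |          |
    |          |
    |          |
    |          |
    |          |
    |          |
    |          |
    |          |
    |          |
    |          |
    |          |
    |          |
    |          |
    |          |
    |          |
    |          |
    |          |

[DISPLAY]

          ┃0  [S]      S           L        ┃:12.░┃   
          ┃                                 ┃:14.░┃   
          ┃1                                ┃:17.░┃   
          ┃                                 ┃:18.░┃   
          ┃2           · ─ ·               B┃:22.░┃   
     ┏━━━━━━━━━━━━━━━━━━━━━━━━━━━━━┓        ┃:25.▼┃   
     ┃ Tetris                      ┃        ┃━━━━━┛   
     ┠─────────────────────────────┨        ┃         
     ┃          │Next:             ┃        ┃         
     ┃          │█                 ┃        ┃         
     ┃          │███               ┃━━━━━━━━┛         
     ┃          │                  ┃                  
     ┃          │                  ┃                  
     ┃          │                  ┃                  
     ┗━━━━━━━━━━━━━━━━━━━━━━━━━━━━━┛                  


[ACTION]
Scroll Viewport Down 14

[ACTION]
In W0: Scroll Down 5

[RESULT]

          ┃0  [S]      S           L        ┃:25.░┃   
          ┃                                 ┃:29.░┃   
          ┃1                                ┃:29.░┃   
          ┃                                 ┃:33.░┃   
          ┃2           · ─ ·               B┃:35.░┃   
     ┏━━━━━━━━━━━━━━━━━━━━━━━━━━━━━┓        ┃:35.▼┃   
     ┃ Tetris                      ┃        ┃━━━━━┛   
     ┠─────────────────────────────┨        ┃         
     ┃          │Next:             ┃        ┃         
     ┃          │█                 ┃        ┃         
     ┃          │███               ┃━━━━━━━━┛         
     ┃          │                  ┃                  
     ┃          │                  ┃                  
     ┃          │                  ┃                  
     ┗━━━━━━━━━━━━━━━━━━━━━━━━━━━━━┛                  


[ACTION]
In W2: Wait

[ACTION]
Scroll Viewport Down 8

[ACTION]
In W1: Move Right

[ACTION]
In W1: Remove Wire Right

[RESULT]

          ┃0   S  [.]  S           L        ┃:25.░┃   
          ┃                                 ┃:29.░┃   
          ┃1                                ┃:29.░┃   
          ┃                                 ┃:33.░┃   
          ┃2           · ─ ·               B┃:35.░┃   
     ┏━━━━━━━━━━━━━━━━━━━━━━━━━━━━━┓        ┃:35.▼┃   
     ┃ Tetris                      ┃        ┃━━━━━┛   
     ┠─────────────────────────────┨        ┃         
     ┃          │Next:             ┃        ┃         
     ┃          │█                 ┃        ┃         
     ┃          │███               ┃━━━━━━━━┛         
     ┃          │                  ┃                  
     ┃          │                  ┃                  
     ┃          │                  ┃                  
     ┗━━━━━━━━━━━━━━━━━━━━━━━━━━━━━┛                  


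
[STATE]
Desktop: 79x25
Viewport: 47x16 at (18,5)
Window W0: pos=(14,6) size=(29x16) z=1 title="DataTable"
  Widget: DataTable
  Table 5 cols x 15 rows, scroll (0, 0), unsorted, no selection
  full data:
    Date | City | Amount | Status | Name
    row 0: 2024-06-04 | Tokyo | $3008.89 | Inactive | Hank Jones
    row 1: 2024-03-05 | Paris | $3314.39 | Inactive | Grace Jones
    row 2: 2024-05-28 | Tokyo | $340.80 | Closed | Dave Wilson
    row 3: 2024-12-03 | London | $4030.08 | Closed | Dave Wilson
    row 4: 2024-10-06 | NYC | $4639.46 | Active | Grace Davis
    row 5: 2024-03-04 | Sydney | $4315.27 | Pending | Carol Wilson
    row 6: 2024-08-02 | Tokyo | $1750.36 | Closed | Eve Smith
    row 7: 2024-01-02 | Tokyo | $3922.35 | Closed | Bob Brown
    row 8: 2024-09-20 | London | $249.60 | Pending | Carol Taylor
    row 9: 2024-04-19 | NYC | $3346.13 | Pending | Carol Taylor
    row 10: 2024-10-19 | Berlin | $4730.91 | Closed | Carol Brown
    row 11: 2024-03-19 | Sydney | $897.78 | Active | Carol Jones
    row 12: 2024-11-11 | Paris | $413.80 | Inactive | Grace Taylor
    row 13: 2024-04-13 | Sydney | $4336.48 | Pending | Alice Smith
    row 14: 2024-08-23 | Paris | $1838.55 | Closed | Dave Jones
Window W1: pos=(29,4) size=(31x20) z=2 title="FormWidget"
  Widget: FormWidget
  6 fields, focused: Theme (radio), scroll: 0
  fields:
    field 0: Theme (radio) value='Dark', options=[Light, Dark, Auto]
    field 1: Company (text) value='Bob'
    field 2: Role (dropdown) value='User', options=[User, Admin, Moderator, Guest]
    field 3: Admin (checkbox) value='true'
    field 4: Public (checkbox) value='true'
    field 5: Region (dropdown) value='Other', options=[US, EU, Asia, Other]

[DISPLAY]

           ┃ FormWidget                  ┃     
━━━━━━━━━━━┠─────────────────────────────┨     
taTable    ┃> Theme:      ( ) Light  (●) ┃     
───────────┃  Company:    [Bob          ]┃     
e      │Cit┃  Role:       [User        ▼]┃     
───────┼───┃  Admin:      [x]            ┃     
4-06-04│Tok┃  Public:     [x]            ┃     
4-03-05│Par┃  Region:     [Other       ▼]┃     
4-05-28│Tok┃                             ┃     
4-12-03│Lon┃                             ┃     
4-10-06│NYC┃                             ┃     
4-03-04│Syd┃                             ┃     
4-08-02│Tok┃                             ┃     
4-01-02│Tok┃                             ┃     
4-09-20│Lon┃                             ┃     
4-04-19│NYC┃                             ┃     


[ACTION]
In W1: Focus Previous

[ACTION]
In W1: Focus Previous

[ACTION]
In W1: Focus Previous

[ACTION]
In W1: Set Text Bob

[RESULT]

           ┃ FormWidget                  ┃     
━━━━━━━━━━━┠─────────────────────────────┨     
taTable    ┃  Theme:      ( ) Light  (●) ┃     
───────────┃  Company:    [Bob          ]┃     
e      │Cit┃  Role:       [User        ▼]┃     
───────┼───┃> Admin:      [x]            ┃     
4-06-04│Tok┃  Public:     [x]            ┃     
4-03-05│Par┃  Region:     [Other       ▼]┃     
4-05-28│Tok┃                             ┃     
4-12-03│Lon┃                             ┃     
4-10-06│NYC┃                             ┃     
4-03-04│Syd┃                             ┃     
4-08-02│Tok┃                             ┃     
4-01-02│Tok┃                             ┃     
4-09-20│Lon┃                             ┃     
4-04-19│NYC┃                             ┃     


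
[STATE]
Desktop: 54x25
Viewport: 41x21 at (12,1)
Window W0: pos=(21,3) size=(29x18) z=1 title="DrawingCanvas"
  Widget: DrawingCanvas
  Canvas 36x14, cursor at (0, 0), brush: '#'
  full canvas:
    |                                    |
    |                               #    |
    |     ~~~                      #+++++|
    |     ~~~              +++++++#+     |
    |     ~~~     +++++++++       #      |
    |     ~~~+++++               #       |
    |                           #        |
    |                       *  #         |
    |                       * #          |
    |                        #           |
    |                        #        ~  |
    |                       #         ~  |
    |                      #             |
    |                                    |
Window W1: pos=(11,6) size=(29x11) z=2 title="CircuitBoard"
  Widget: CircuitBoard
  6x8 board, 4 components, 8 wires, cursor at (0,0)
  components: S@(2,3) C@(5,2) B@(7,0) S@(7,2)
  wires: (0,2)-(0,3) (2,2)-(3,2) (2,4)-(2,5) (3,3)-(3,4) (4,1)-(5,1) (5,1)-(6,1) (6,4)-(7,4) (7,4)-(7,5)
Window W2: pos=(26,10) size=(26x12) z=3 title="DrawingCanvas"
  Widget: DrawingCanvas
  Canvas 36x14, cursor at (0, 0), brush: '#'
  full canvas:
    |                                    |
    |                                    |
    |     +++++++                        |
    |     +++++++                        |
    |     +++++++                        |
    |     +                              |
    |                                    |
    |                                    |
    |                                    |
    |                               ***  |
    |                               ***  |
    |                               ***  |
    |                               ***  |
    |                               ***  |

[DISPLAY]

                                         
                                         
         ┏━━━━━━━━━━━━━━━━━━━━━━━━━━━┓   
         ┃ DrawingCanvas             ┃   
         ┠───────────────────────────┨   
━━━━━━━━━━━━━━━━━━━━━━━━━━━┓         ┃   
 CircuitBoard              ┃         ┃   
───────────────────────────┨         ┃   
   0 1 2 3 4 5             ┃    +++++┃   
0  [.]      · ┏━━━━━━━━━━━━━━━━━━━━━━━━┓ 
              ┃ DrawingCanvas          ┃ 
1             ┠────────────────────────┨ 
              ┃+                       ┃ 
2           · ┃                        ┃ 
            │ ┃     +++++++            ┃ 
━━━━━━━━━━━━━━┃     +++++++            ┃ 
         ┃    ┃     +++++++            ┃ 
         ┃    ┃     +                  ┃ 
         ┃    ┃                        ┃ 
         ┗━━━━┃                        ┃ 
              ┗━━━━━━━━━━━━━━━━━━━━━━━━┛ 


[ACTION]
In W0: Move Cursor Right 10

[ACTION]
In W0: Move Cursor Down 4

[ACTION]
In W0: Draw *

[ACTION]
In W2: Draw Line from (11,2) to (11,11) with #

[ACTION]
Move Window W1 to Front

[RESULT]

                                         
                                         
         ┏━━━━━━━━━━━━━━━━━━━━━━━━━━━┓   
         ┃ DrawingCanvas             ┃   
         ┠───────────────────────────┨   
━━━━━━━━━━━━━━━━━━━━━━━━━━━┓         ┃   
 CircuitBoard              ┃         ┃   
───────────────────────────┨         ┃   
   0 1 2 3 4 5             ┃    +++++┃   
0  [.]      · ─ ·          ┃━━━━━━━━━━━┓ 
                           ┃s          ┃ 
1                          ┃───────────┨ 
                           ┃           ┃ 
2           ·   S   · ─ ·  ┃           ┃ 
            │              ┃           ┃ 
━━━━━━━━━━━━━━━━━━━━━━━━━━━┛           ┃ 
         ┃    ┃     +++++++            ┃ 
         ┃    ┃     +                  ┃ 
         ┃    ┃                        ┃ 
         ┗━━━━┃                        ┃ 
              ┗━━━━━━━━━━━━━━━━━━━━━━━━┛ 


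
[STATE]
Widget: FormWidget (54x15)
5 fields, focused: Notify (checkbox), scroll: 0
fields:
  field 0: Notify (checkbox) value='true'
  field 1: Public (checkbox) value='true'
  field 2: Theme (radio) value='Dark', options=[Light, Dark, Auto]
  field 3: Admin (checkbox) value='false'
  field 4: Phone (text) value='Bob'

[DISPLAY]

> Notify:     [x]                                     
  Public:     [x]                                     
  Theme:      ( ) Light  (●) Dark  ( ) Auto           
  Admin:      [ ]                                     
  Phone:      [Bob                                   ]
                                                      
                                                      
                                                      
                                                      
                                                      
                                                      
                                                      
                                                      
                                                      
                                                      


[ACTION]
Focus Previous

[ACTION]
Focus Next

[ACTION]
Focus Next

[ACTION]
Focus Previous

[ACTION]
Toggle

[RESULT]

> Notify:     [ ]                                     
  Public:     [x]                                     
  Theme:      ( ) Light  (●) Dark  ( ) Auto           
  Admin:      [ ]                                     
  Phone:      [Bob                                   ]
                                                      
                                                      
                                                      
                                                      
                                                      
                                                      
                                                      
                                                      
                                                      
                                                      


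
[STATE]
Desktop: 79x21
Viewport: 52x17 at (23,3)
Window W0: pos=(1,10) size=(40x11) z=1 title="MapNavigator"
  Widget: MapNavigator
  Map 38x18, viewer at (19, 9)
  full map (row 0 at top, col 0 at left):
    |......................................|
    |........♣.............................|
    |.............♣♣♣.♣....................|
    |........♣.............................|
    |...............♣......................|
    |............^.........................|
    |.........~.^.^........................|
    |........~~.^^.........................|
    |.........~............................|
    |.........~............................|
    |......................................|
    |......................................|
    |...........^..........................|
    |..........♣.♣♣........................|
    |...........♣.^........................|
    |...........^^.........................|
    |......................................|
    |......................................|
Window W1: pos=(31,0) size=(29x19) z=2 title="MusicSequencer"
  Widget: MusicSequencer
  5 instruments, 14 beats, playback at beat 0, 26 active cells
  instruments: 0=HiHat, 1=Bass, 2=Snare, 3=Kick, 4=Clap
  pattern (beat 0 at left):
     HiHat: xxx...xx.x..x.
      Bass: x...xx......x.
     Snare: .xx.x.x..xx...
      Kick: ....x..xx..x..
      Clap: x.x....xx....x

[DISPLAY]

        ┃      ▼1234567890123       ┃               
        ┃ HiHat███···██·█··█·       ┃               
        ┃  Bass█···██······█·       ┃               
        ┃ Snare·██·█·█··██···       ┃               
        ┃  Kick····█··██··█··       ┃               
        ┃  Clap█·█····██····█       ┃               
        ┃                           ┃               
━━━━━━━━┃                           ┃               
        ┃                           ┃               
────────┃                           ┃               
........┃                           ┃               
........┃                           ┃               
........┃                           ┃               
........┃                           ┃               
........┃                           ┃               
........┗━━━━━━━━━━━━━━━━━━━━━━━━━━━┛               
.................┃                                  


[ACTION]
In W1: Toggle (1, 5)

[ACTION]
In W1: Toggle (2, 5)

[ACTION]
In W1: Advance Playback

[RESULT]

        ┃      0▼234567890123       ┃               
        ┃ HiHat███···██·█··█·       ┃               
        ┃  Bass█···█·······█·       ┃               
        ┃ Snare·██·███··██···       ┃               
        ┃  Kick····█··██··█··       ┃               
        ┃  Clap█·█····██····█       ┃               
        ┃                           ┃               
━━━━━━━━┃                           ┃               
        ┃                           ┃               
────────┃                           ┃               
........┃                           ┃               
........┃                           ┃               
........┃                           ┃               
........┃                           ┃               
........┃                           ┃               
........┗━━━━━━━━━━━━━━━━━━━━━━━━━━━┛               
.................┃                                  


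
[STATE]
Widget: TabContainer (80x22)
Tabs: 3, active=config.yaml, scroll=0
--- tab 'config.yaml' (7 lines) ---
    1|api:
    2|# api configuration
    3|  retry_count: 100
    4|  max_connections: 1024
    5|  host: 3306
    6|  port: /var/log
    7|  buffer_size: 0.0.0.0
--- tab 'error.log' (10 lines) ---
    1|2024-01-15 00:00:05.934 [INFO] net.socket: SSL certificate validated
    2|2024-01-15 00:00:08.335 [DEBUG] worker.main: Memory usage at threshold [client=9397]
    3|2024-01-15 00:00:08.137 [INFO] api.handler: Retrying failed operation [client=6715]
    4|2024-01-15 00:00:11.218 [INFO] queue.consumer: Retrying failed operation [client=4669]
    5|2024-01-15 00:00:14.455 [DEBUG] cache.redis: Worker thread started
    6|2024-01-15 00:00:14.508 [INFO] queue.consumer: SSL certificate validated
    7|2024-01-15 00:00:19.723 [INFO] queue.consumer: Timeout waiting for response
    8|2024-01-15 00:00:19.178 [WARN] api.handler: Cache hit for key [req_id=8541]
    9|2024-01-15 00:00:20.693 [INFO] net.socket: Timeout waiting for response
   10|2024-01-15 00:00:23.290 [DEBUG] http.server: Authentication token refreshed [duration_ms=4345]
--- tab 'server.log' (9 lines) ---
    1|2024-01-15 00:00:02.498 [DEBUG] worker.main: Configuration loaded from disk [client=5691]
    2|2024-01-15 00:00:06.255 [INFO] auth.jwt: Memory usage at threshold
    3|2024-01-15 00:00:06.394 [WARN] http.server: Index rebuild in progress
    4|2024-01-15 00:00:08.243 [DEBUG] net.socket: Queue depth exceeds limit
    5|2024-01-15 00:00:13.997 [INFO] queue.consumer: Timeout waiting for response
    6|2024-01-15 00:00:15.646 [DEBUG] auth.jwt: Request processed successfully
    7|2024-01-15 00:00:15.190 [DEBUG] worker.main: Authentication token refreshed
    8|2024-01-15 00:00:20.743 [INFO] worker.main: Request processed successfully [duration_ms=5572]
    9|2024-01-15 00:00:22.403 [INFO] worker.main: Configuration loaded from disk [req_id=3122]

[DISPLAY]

[config.yaml]│ error.log │ server.log                                           
────────────────────────────────────────────────────────────────────────────────
api:                                                                            
# api configuration                                                             
  retry_count: 100                                                              
  max_connections: 1024                                                         
  host: 3306                                                                    
  port: /var/log                                                                
  buffer_size: 0.0.0.0                                                          
                                                                                
                                                                                
                                                                                
                                                                                
                                                                                
                                                                                
                                                                                
                                                                                
                                                                                
                                                                                
                                                                                
                                                                                
                                                                                


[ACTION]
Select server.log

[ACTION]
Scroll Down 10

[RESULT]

 config.yaml │ error.log │[server.log]                                          
────────────────────────────────────────────────────────────────────────────────
2024-01-15 00:00:22.403 [INFO] worker.main: Configuration loaded from disk [req_
                                                                                
                                                                                
                                                                                
                                                                                
                                                                                
                                                                                
                                                                                
                                                                                
                                                                                
                                                                                
                                                                                
                                                                                
                                                                                
                                                                                
                                                                                
                                                                                
                                                                                
                                                                                
                                                                                


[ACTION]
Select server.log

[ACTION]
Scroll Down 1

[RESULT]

 config.yaml │ error.log │[server.log]                                          
────────────────────────────────────────────────────────────────────────────────
2024-01-15 00:00:06.255 [INFO] auth.jwt: Memory usage at threshold              
2024-01-15 00:00:06.394 [WARN] http.server: Index rebuild in progress           
2024-01-15 00:00:08.243 [DEBUG] net.socket: Queue depth exceeds limit           
2024-01-15 00:00:13.997 [INFO] queue.consumer: Timeout waiting for response     
2024-01-15 00:00:15.646 [DEBUG] auth.jwt: Request processed successfully        
2024-01-15 00:00:15.190 [DEBUG] worker.main: Authentication token refreshed     
2024-01-15 00:00:20.743 [INFO] worker.main: Request processed successfully [dura
2024-01-15 00:00:22.403 [INFO] worker.main: Configuration loaded from disk [req_
                                                                                
                                                                                
                                                                                
                                                                                
                                                                                
                                                                                
                                                                                
                                                                                
                                                                                
                                                                                
                                                                                
                                                                                
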